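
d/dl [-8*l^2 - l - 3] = -16*l - 1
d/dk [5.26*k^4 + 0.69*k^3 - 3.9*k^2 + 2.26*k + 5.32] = 21.04*k^3 + 2.07*k^2 - 7.8*k + 2.26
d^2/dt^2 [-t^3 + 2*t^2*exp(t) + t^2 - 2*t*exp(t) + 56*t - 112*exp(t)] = 2*t^2*exp(t) + 6*t*exp(t) - 6*t - 112*exp(t) + 2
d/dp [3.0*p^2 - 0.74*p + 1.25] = 6.0*p - 0.74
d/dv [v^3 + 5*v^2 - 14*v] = 3*v^2 + 10*v - 14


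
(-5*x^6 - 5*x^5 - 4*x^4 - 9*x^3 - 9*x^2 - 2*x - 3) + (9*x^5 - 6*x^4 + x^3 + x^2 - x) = -5*x^6 + 4*x^5 - 10*x^4 - 8*x^3 - 8*x^2 - 3*x - 3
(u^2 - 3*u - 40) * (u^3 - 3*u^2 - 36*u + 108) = u^5 - 6*u^4 - 67*u^3 + 336*u^2 + 1116*u - 4320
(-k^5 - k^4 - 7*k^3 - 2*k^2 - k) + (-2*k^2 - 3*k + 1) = -k^5 - k^4 - 7*k^3 - 4*k^2 - 4*k + 1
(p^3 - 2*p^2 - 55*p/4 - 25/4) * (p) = p^4 - 2*p^3 - 55*p^2/4 - 25*p/4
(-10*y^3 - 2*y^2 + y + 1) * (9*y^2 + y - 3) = -90*y^5 - 28*y^4 + 37*y^3 + 16*y^2 - 2*y - 3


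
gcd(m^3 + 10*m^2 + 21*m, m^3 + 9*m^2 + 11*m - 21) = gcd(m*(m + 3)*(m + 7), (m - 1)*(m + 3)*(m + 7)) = m^2 + 10*m + 21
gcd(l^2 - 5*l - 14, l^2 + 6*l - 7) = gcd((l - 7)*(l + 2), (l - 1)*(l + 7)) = 1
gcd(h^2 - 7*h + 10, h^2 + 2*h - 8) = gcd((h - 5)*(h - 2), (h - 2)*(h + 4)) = h - 2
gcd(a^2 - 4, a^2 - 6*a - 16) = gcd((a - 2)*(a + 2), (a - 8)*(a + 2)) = a + 2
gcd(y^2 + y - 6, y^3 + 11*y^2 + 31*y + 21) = y + 3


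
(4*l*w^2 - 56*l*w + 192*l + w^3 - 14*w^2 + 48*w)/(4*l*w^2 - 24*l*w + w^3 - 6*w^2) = (w - 8)/w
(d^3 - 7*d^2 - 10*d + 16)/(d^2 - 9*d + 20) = (d^3 - 7*d^2 - 10*d + 16)/(d^2 - 9*d + 20)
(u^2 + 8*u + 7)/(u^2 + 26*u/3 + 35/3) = 3*(u + 1)/(3*u + 5)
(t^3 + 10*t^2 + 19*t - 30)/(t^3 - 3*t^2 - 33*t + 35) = (t + 6)/(t - 7)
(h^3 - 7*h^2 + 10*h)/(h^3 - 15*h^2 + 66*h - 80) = h/(h - 8)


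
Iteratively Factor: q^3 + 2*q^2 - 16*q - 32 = (q + 2)*(q^2 - 16) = (q - 4)*(q + 2)*(q + 4)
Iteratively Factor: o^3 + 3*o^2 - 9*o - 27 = (o + 3)*(o^2 - 9) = (o - 3)*(o + 3)*(o + 3)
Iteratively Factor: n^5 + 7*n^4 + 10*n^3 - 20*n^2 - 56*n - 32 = (n - 2)*(n^4 + 9*n^3 + 28*n^2 + 36*n + 16) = (n - 2)*(n + 2)*(n^3 + 7*n^2 + 14*n + 8) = (n - 2)*(n + 2)^2*(n^2 + 5*n + 4) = (n - 2)*(n + 2)^2*(n + 4)*(n + 1)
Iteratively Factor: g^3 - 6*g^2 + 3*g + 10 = (g - 2)*(g^2 - 4*g - 5) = (g - 2)*(g + 1)*(g - 5)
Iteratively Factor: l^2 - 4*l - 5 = (l + 1)*(l - 5)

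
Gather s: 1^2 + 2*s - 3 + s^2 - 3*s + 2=s^2 - s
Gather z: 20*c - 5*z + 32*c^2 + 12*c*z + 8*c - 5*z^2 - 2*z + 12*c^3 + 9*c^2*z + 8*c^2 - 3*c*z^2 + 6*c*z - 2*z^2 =12*c^3 + 40*c^2 + 28*c + z^2*(-3*c - 7) + z*(9*c^2 + 18*c - 7)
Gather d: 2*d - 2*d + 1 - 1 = 0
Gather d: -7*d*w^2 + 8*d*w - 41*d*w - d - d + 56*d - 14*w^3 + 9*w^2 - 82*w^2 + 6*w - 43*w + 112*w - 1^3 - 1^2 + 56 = d*(-7*w^2 - 33*w + 54) - 14*w^3 - 73*w^2 + 75*w + 54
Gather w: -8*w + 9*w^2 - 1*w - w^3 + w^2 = -w^3 + 10*w^2 - 9*w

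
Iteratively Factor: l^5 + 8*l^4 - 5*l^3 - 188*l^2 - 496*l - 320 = (l + 4)*(l^4 + 4*l^3 - 21*l^2 - 104*l - 80) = (l - 5)*(l + 4)*(l^3 + 9*l^2 + 24*l + 16) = (l - 5)*(l + 4)^2*(l^2 + 5*l + 4) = (l - 5)*(l + 4)^3*(l + 1)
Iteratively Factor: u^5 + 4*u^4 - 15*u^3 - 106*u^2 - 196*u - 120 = (u + 2)*(u^4 + 2*u^3 - 19*u^2 - 68*u - 60) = (u + 2)*(u + 3)*(u^3 - u^2 - 16*u - 20) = (u + 2)^2*(u + 3)*(u^2 - 3*u - 10) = (u + 2)^3*(u + 3)*(u - 5)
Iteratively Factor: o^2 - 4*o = (o - 4)*(o)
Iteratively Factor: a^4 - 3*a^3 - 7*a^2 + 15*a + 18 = (a + 2)*(a^3 - 5*a^2 + 3*a + 9) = (a - 3)*(a + 2)*(a^2 - 2*a - 3) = (a - 3)*(a + 1)*(a + 2)*(a - 3)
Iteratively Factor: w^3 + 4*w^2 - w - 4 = (w - 1)*(w^2 + 5*w + 4) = (w - 1)*(w + 1)*(w + 4)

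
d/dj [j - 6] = 1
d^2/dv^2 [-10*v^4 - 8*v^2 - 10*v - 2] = -120*v^2 - 16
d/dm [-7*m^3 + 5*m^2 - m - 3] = -21*m^2 + 10*m - 1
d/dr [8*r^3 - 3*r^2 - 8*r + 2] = 24*r^2 - 6*r - 8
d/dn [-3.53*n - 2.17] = -3.53000000000000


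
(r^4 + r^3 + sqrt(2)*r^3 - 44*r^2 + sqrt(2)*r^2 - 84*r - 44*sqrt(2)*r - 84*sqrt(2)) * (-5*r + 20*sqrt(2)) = -5*r^5 - 5*r^4 + 15*sqrt(2)*r^4 + 15*sqrt(2)*r^3 + 260*r^3 - 660*sqrt(2)*r^2 + 460*r^2 - 1260*sqrt(2)*r - 1760*r - 3360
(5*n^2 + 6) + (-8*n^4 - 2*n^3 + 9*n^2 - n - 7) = -8*n^4 - 2*n^3 + 14*n^2 - n - 1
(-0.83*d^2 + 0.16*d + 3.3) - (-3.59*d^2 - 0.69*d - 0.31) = 2.76*d^2 + 0.85*d + 3.61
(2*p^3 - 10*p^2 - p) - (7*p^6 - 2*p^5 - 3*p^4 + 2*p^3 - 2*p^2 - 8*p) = -7*p^6 + 2*p^5 + 3*p^4 - 8*p^2 + 7*p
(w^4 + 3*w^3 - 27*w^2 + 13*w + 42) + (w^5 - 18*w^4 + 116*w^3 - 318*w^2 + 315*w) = w^5 - 17*w^4 + 119*w^3 - 345*w^2 + 328*w + 42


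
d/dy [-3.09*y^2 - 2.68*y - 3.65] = -6.18*y - 2.68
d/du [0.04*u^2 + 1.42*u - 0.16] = 0.08*u + 1.42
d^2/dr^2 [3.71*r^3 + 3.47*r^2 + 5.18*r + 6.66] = 22.26*r + 6.94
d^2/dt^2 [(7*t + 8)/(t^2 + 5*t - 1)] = 2*((2*t + 5)^2*(7*t + 8) - (21*t + 43)*(t^2 + 5*t - 1))/(t^2 + 5*t - 1)^3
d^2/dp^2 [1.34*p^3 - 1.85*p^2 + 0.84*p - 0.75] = 8.04*p - 3.7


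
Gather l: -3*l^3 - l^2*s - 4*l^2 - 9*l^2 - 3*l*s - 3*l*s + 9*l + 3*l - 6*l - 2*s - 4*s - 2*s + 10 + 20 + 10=-3*l^3 + l^2*(-s - 13) + l*(6 - 6*s) - 8*s + 40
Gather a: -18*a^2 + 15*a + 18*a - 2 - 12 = -18*a^2 + 33*a - 14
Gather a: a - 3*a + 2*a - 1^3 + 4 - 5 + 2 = 0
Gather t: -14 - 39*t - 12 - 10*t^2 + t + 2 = -10*t^2 - 38*t - 24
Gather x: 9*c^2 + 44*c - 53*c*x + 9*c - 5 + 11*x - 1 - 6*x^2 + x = 9*c^2 + 53*c - 6*x^2 + x*(12 - 53*c) - 6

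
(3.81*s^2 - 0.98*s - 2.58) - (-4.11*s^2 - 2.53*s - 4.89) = 7.92*s^2 + 1.55*s + 2.31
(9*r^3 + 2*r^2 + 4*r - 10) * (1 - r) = -9*r^4 + 7*r^3 - 2*r^2 + 14*r - 10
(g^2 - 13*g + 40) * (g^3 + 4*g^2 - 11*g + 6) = g^5 - 9*g^4 - 23*g^3 + 309*g^2 - 518*g + 240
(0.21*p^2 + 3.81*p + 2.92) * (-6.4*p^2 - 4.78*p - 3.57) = -1.344*p^4 - 25.3878*p^3 - 37.6495*p^2 - 27.5593*p - 10.4244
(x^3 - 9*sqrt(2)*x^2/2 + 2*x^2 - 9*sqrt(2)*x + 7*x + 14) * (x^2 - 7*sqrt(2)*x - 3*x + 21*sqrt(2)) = x^5 - 23*sqrt(2)*x^4/2 - x^4 + 23*sqrt(2)*x^3/2 + 64*x^3 - 70*x^2 + 20*sqrt(2)*x^2 - 420*x + 49*sqrt(2)*x + 294*sqrt(2)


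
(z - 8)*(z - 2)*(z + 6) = z^3 - 4*z^2 - 44*z + 96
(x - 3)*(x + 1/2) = x^2 - 5*x/2 - 3/2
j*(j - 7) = j^2 - 7*j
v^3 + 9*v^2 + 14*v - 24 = (v - 1)*(v + 4)*(v + 6)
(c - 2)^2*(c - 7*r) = c^3 - 7*c^2*r - 4*c^2 + 28*c*r + 4*c - 28*r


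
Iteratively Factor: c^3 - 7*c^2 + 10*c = (c - 5)*(c^2 - 2*c) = c*(c - 5)*(c - 2)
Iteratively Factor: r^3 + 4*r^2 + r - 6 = (r + 2)*(r^2 + 2*r - 3) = (r + 2)*(r + 3)*(r - 1)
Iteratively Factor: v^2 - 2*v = (v)*(v - 2)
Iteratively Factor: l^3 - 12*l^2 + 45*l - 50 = (l - 5)*(l^2 - 7*l + 10) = (l - 5)*(l - 2)*(l - 5)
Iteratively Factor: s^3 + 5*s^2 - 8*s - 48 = (s + 4)*(s^2 + s - 12) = (s + 4)^2*(s - 3)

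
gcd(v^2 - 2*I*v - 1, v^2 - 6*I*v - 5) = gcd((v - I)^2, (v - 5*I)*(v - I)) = v - I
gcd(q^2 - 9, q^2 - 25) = 1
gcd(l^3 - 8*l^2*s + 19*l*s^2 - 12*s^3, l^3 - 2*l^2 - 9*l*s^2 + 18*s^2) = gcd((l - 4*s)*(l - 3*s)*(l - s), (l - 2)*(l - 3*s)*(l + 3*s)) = -l + 3*s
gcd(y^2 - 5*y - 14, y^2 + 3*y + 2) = y + 2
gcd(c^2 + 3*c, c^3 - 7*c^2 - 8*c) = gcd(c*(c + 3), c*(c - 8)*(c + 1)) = c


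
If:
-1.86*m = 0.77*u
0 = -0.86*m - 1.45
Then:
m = -1.69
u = 4.07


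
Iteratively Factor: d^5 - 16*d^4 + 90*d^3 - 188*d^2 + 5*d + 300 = (d - 4)*(d^4 - 12*d^3 + 42*d^2 - 20*d - 75) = (d - 5)*(d - 4)*(d^3 - 7*d^2 + 7*d + 15) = (d - 5)*(d - 4)*(d - 3)*(d^2 - 4*d - 5) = (d - 5)*(d - 4)*(d - 3)*(d + 1)*(d - 5)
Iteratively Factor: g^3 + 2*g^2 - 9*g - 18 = (g + 2)*(g^2 - 9) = (g + 2)*(g + 3)*(g - 3)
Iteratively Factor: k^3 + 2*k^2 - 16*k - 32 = (k + 2)*(k^2 - 16) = (k - 4)*(k + 2)*(k + 4)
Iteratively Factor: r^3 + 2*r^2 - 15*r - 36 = (r + 3)*(r^2 - r - 12) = (r + 3)^2*(r - 4)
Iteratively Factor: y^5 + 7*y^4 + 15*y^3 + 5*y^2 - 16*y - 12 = (y + 2)*(y^4 + 5*y^3 + 5*y^2 - 5*y - 6) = (y + 2)^2*(y^3 + 3*y^2 - y - 3) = (y + 2)^2*(y + 3)*(y^2 - 1) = (y - 1)*(y + 2)^2*(y + 3)*(y + 1)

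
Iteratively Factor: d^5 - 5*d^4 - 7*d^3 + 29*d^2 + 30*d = (d + 1)*(d^4 - 6*d^3 - d^2 + 30*d) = (d + 1)*(d + 2)*(d^3 - 8*d^2 + 15*d) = d*(d + 1)*(d + 2)*(d^2 - 8*d + 15) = d*(d - 5)*(d + 1)*(d + 2)*(d - 3)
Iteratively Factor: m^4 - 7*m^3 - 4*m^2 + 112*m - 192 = (m - 4)*(m^3 - 3*m^2 - 16*m + 48) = (m - 4)^2*(m^2 + m - 12) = (m - 4)^2*(m + 4)*(m - 3)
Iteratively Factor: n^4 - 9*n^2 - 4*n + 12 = (n + 2)*(n^3 - 2*n^2 - 5*n + 6) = (n - 1)*(n + 2)*(n^2 - n - 6) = (n - 3)*(n - 1)*(n + 2)*(n + 2)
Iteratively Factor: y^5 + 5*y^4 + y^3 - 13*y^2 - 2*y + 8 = (y - 1)*(y^4 + 6*y^3 + 7*y^2 - 6*y - 8) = (y - 1)^2*(y^3 + 7*y^2 + 14*y + 8) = (y - 1)^2*(y + 2)*(y^2 + 5*y + 4) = (y - 1)^2*(y + 2)*(y + 4)*(y + 1)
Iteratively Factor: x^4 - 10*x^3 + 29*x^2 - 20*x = (x - 5)*(x^3 - 5*x^2 + 4*x) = (x - 5)*(x - 1)*(x^2 - 4*x) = x*(x - 5)*(x - 1)*(x - 4)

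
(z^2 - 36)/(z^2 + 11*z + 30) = (z - 6)/(z + 5)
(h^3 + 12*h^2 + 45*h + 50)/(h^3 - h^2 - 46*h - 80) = (h + 5)/(h - 8)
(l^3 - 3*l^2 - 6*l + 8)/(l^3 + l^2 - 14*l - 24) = (l - 1)/(l + 3)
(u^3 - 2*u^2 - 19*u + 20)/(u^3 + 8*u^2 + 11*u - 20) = (u - 5)/(u + 5)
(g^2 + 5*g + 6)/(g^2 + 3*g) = (g + 2)/g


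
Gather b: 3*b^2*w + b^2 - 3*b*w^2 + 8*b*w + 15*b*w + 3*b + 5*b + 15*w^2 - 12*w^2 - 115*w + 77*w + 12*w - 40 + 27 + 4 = b^2*(3*w + 1) + b*(-3*w^2 + 23*w + 8) + 3*w^2 - 26*w - 9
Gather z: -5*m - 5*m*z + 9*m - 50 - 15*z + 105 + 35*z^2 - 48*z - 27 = 4*m + 35*z^2 + z*(-5*m - 63) + 28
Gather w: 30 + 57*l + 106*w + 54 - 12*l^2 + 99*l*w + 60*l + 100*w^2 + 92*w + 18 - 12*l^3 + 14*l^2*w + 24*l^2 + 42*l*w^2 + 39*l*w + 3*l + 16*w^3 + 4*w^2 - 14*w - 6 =-12*l^3 + 12*l^2 + 120*l + 16*w^3 + w^2*(42*l + 104) + w*(14*l^2 + 138*l + 184) + 96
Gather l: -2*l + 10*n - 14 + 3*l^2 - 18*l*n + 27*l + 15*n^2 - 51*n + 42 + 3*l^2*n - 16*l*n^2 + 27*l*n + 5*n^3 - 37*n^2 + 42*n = l^2*(3*n + 3) + l*(-16*n^2 + 9*n + 25) + 5*n^3 - 22*n^2 + n + 28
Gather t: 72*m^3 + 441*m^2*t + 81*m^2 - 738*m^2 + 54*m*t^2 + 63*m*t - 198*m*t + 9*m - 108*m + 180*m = 72*m^3 - 657*m^2 + 54*m*t^2 + 81*m + t*(441*m^2 - 135*m)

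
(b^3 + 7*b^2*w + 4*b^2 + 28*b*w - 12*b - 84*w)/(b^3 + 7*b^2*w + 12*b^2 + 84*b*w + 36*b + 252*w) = (b - 2)/(b + 6)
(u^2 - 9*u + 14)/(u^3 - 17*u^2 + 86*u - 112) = 1/(u - 8)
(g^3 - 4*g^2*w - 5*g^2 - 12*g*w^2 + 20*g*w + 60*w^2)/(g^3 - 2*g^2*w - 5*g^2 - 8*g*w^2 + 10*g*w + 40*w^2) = (-g + 6*w)/(-g + 4*w)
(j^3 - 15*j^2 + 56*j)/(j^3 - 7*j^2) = (j - 8)/j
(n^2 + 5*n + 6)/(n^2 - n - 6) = (n + 3)/(n - 3)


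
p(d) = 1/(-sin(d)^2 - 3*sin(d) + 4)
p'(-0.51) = 0.06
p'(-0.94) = 0.02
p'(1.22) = 18.53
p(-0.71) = 0.18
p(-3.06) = 0.24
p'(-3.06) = -0.16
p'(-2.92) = -0.12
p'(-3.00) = -0.14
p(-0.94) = 0.17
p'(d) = (2*sin(d)*cos(d) + 3*cos(d))/(-sin(d)^2 - 3*sin(d) + 4)^2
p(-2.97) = 0.22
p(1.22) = 3.32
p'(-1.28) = 0.01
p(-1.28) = 0.17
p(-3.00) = 0.23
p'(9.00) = -0.52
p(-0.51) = 0.19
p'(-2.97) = -0.13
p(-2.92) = 0.22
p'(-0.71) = 0.04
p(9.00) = 0.39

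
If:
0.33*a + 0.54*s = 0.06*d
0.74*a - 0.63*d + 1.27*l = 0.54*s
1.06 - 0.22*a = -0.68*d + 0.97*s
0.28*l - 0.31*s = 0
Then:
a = -1.77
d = -0.70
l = 1.11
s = 1.00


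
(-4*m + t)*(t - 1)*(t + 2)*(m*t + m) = -4*m^2*t^3 - 8*m^2*t^2 + 4*m^2*t + 8*m^2 + m*t^4 + 2*m*t^3 - m*t^2 - 2*m*t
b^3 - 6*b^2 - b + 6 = (b - 6)*(b - 1)*(b + 1)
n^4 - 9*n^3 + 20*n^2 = n^2*(n - 5)*(n - 4)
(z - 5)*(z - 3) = z^2 - 8*z + 15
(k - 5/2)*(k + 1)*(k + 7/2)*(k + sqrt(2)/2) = k^4 + sqrt(2)*k^3/2 + 2*k^3 - 31*k^2/4 + sqrt(2)*k^2 - 35*k/4 - 31*sqrt(2)*k/8 - 35*sqrt(2)/8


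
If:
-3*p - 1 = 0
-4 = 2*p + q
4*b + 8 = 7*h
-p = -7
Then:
No Solution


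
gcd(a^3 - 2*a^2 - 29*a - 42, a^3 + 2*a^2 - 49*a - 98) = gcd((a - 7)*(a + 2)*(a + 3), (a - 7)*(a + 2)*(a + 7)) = a^2 - 5*a - 14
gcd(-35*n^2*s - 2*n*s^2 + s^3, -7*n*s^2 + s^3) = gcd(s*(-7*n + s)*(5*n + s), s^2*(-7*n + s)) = -7*n*s + s^2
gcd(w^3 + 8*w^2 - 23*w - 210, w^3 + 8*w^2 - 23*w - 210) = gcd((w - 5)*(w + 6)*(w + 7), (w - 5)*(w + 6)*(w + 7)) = w^3 + 8*w^2 - 23*w - 210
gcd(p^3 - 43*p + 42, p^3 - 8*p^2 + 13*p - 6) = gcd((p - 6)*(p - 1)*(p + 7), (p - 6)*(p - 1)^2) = p^2 - 7*p + 6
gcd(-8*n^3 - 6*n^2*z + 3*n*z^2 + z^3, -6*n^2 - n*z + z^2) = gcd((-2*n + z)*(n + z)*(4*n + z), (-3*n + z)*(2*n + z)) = 1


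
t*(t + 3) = t^2 + 3*t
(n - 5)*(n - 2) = n^2 - 7*n + 10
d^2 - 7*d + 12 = (d - 4)*(d - 3)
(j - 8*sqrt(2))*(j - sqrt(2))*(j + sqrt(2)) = j^3 - 8*sqrt(2)*j^2 - 2*j + 16*sqrt(2)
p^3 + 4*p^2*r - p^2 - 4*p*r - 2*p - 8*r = (p - 2)*(p + 1)*(p + 4*r)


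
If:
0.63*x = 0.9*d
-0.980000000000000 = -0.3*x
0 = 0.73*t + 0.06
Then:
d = 2.29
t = -0.08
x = 3.27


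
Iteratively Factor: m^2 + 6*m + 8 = (m + 4)*(m + 2)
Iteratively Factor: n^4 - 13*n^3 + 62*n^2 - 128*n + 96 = (n - 4)*(n^3 - 9*n^2 + 26*n - 24) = (n - 4)*(n - 2)*(n^2 - 7*n + 12) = (n - 4)*(n - 3)*(n - 2)*(n - 4)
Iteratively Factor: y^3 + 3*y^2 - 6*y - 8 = (y - 2)*(y^2 + 5*y + 4) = (y - 2)*(y + 1)*(y + 4)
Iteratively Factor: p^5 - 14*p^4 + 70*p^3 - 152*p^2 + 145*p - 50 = (p - 2)*(p^4 - 12*p^3 + 46*p^2 - 60*p + 25) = (p - 2)*(p - 1)*(p^3 - 11*p^2 + 35*p - 25) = (p - 2)*(p - 1)^2*(p^2 - 10*p + 25) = (p - 5)*(p - 2)*(p - 1)^2*(p - 5)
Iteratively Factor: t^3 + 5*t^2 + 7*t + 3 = (t + 1)*(t^2 + 4*t + 3) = (t + 1)^2*(t + 3)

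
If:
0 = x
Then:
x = 0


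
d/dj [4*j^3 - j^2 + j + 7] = 12*j^2 - 2*j + 1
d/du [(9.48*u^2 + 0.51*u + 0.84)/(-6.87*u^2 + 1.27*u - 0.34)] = (15.5433*u^2 + 5.0952*u - 1.2402)/(47.1969*u^4 - 17.4498*u^3 + 6.2845*u^2 - 0.8636*u + 0.1156)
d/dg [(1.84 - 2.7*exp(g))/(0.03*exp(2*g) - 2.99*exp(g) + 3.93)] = (0.081*exp(2*g) - 0.1104*exp(g) - 5.1094)*exp(g)/(0.0009*exp(4*g) - 0.1794*exp(3*g) + 9.1759*exp(2*g) - 23.5014*exp(g) + 15.4449)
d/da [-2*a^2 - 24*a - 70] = -4*a - 24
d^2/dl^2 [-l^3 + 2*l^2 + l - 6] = 4 - 6*l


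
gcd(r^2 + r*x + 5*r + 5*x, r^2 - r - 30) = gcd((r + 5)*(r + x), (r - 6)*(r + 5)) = r + 5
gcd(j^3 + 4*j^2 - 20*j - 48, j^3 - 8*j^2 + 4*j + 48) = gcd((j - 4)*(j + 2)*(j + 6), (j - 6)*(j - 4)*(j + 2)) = j^2 - 2*j - 8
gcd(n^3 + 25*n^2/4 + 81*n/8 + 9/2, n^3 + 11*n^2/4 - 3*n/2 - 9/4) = n + 3/4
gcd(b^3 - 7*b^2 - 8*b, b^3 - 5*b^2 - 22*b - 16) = b^2 - 7*b - 8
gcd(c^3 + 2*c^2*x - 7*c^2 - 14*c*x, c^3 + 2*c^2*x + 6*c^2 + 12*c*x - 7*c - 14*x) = c + 2*x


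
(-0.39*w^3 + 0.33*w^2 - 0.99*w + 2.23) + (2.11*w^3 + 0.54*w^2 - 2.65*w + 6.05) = 1.72*w^3 + 0.87*w^2 - 3.64*w + 8.28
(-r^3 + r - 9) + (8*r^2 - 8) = -r^3 + 8*r^2 + r - 17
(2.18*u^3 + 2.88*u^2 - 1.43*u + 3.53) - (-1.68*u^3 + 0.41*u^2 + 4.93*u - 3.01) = 3.86*u^3 + 2.47*u^2 - 6.36*u + 6.54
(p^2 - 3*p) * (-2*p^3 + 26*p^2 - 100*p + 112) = -2*p^5 + 32*p^4 - 178*p^3 + 412*p^2 - 336*p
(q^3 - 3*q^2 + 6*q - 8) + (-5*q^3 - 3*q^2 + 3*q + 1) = -4*q^3 - 6*q^2 + 9*q - 7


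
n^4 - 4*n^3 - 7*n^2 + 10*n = n*(n - 5)*(n - 1)*(n + 2)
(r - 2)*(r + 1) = r^2 - r - 2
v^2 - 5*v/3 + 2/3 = (v - 1)*(v - 2/3)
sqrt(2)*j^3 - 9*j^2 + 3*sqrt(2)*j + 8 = (j - 4*sqrt(2))*(j - sqrt(2))*(sqrt(2)*j + 1)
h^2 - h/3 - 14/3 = (h - 7/3)*(h + 2)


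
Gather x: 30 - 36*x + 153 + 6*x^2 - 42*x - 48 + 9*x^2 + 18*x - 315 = 15*x^2 - 60*x - 180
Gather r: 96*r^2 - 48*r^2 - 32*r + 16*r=48*r^2 - 16*r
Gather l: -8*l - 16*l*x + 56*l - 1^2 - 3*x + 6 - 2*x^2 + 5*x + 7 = l*(48 - 16*x) - 2*x^2 + 2*x + 12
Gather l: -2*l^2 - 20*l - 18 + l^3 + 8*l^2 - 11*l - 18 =l^3 + 6*l^2 - 31*l - 36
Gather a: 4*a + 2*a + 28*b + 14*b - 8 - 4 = 6*a + 42*b - 12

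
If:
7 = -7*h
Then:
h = -1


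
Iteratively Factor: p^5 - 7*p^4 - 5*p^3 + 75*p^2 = (p - 5)*(p^4 - 2*p^3 - 15*p^2) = (p - 5)^2*(p^3 + 3*p^2) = (p - 5)^2*(p + 3)*(p^2) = p*(p - 5)^2*(p + 3)*(p)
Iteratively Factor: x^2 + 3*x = (x)*(x + 3)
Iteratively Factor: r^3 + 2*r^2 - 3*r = (r - 1)*(r^2 + 3*r) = r*(r - 1)*(r + 3)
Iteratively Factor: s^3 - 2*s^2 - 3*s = (s)*(s^2 - 2*s - 3) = s*(s + 1)*(s - 3)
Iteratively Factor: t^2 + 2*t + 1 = (t + 1)*(t + 1)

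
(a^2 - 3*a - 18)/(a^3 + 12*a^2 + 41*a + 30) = (a^2 - 3*a - 18)/(a^3 + 12*a^2 + 41*a + 30)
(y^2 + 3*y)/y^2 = (y + 3)/y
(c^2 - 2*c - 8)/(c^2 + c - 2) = (c - 4)/(c - 1)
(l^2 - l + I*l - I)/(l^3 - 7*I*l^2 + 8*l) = (l - 1)/(l*(l - 8*I))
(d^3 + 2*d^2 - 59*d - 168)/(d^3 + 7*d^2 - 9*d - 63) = (d - 8)/(d - 3)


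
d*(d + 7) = d^2 + 7*d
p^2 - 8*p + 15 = (p - 5)*(p - 3)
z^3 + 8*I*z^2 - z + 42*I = (z - 2*I)*(z + 3*I)*(z + 7*I)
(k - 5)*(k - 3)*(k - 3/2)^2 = k^4 - 11*k^3 + 165*k^2/4 - 63*k + 135/4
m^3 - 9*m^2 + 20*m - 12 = (m - 6)*(m - 2)*(m - 1)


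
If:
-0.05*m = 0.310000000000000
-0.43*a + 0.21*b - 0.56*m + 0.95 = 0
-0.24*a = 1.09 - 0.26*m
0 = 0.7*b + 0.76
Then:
No Solution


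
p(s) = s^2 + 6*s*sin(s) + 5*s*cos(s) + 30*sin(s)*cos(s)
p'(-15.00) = -13.47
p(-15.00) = 355.32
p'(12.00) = 130.68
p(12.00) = 142.41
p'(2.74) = 3.57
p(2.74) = -9.47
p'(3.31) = 12.19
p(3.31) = -3.73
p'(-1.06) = -28.30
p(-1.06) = -8.71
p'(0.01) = 35.13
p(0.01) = 0.35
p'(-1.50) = -46.45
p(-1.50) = 8.58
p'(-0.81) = -10.28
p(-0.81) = -13.60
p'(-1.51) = -46.57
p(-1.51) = 9.05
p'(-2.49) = -0.33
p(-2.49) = 39.63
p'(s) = -5*s*sin(s) + 6*s*cos(s) + 2*s - 30*sin(s)^2 + 6*sin(s) + 30*cos(s)^2 + 5*cos(s)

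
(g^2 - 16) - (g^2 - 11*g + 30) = 11*g - 46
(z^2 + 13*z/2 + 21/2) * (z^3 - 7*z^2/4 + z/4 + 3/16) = z^5 + 19*z^4/4 - 5*z^3/8 - 265*z^2/16 + 123*z/32 + 63/32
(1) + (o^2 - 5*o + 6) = o^2 - 5*o + 7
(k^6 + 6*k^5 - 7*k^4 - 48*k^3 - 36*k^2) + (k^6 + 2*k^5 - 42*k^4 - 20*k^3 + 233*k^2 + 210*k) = 2*k^6 + 8*k^5 - 49*k^4 - 68*k^3 + 197*k^2 + 210*k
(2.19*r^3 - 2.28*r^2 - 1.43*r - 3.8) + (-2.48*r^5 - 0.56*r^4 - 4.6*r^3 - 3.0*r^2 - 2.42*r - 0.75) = -2.48*r^5 - 0.56*r^4 - 2.41*r^3 - 5.28*r^2 - 3.85*r - 4.55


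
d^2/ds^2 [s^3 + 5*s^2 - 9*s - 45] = 6*s + 10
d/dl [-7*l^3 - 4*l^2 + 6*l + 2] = -21*l^2 - 8*l + 6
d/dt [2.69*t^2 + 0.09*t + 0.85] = 5.38*t + 0.09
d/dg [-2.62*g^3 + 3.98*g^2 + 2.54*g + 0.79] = -7.86*g^2 + 7.96*g + 2.54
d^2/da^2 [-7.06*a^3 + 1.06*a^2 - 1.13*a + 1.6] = 2.12 - 42.36*a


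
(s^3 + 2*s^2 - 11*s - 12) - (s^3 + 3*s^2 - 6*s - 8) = -s^2 - 5*s - 4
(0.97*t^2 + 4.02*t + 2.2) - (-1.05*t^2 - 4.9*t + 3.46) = 2.02*t^2 + 8.92*t - 1.26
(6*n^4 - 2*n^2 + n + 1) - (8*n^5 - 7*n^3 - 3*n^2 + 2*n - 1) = -8*n^5 + 6*n^4 + 7*n^3 + n^2 - n + 2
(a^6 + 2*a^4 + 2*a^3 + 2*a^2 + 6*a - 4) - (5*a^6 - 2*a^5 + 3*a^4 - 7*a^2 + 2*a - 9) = -4*a^6 + 2*a^5 - a^4 + 2*a^3 + 9*a^2 + 4*a + 5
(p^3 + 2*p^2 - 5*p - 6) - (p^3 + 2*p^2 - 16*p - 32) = 11*p + 26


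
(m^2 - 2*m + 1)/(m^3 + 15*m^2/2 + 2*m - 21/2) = 2*(m - 1)/(2*m^2 + 17*m + 21)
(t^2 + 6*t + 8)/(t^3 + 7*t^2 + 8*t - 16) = (t + 2)/(t^2 + 3*t - 4)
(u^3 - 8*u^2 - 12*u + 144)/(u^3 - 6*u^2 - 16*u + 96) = (u - 6)/(u - 4)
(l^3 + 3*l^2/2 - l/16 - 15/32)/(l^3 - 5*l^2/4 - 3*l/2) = (8*l^2 + 6*l - 5)/(8*l*(l - 2))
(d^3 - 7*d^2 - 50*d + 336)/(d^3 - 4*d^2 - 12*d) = (d^2 - d - 56)/(d*(d + 2))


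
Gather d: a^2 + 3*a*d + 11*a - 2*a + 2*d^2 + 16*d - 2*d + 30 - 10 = a^2 + 9*a + 2*d^2 + d*(3*a + 14) + 20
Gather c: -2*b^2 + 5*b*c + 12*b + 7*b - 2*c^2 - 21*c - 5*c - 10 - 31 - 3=-2*b^2 + 19*b - 2*c^2 + c*(5*b - 26) - 44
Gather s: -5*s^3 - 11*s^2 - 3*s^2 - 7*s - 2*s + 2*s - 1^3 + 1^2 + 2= -5*s^3 - 14*s^2 - 7*s + 2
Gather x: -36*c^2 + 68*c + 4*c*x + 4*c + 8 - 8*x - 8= -36*c^2 + 72*c + x*(4*c - 8)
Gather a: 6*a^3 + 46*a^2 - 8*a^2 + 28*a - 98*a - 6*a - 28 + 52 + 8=6*a^3 + 38*a^2 - 76*a + 32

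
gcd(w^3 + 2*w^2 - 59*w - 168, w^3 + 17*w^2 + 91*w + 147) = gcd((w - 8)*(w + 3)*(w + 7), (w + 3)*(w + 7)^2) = w^2 + 10*w + 21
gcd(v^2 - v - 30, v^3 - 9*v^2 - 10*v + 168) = v - 6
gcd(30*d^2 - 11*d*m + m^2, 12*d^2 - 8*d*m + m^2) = 6*d - m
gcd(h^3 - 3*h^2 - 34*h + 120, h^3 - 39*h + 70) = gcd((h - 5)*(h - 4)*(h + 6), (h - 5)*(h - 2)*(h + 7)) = h - 5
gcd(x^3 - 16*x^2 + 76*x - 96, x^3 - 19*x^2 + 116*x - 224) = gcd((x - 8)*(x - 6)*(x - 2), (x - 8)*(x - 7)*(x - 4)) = x - 8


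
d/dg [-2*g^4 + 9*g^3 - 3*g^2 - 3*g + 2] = -8*g^3 + 27*g^2 - 6*g - 3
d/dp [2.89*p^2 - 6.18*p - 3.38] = 5.78*p - 6.18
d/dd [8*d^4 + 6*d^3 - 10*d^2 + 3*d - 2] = 32*d^3 + 18*d^2 - 20*d + 3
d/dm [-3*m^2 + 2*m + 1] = 2 - 6*m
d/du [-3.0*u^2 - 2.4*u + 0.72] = -6.0*u - 2.4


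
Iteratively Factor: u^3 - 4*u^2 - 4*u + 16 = (u - 4)*(u^2 - 4) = (u - 4)*(u + 2)*(u - 2)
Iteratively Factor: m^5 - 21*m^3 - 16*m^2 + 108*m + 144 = (m + 2)*(m^4 - 2*m^3 - 17*m^2 + 18*m + 72) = (m - 4)*(m + 2)*(m^3 + 2*m^2 - 9*m - 18) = (m - 4)*(m + 2)^2*(m^2 - 9) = (m - 4)*(m - 3)*(m + 2)^2*(m + 3)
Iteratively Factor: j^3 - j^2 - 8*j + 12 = (j - 2)*(j^2 + j - 6) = (j - 2)^2*(j + 3)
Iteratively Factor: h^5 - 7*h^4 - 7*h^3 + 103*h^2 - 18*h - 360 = (h - 5)*(h^4 - 2*h^3 - 17*h^2 + 18*h + 72) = (h - 5)*(h + 2)*(h^3 - 4*h^2 - 9*h + 36) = (h - 5)*(h + 2)*(h + 3)*(h^2 - 7*h + 12) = (h - 5)*(h - 4)*(h + 2)*(h + 3)*(h - 3)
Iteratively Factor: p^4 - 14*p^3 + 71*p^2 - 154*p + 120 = (p - 2)*(p^3 - 12*p^2 + 47*p - 60) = (p - 5)*(p - 2)*(p^2 - 7*p + 12) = (p - 5)*(p - 3)*(p - 2)*(p - 4)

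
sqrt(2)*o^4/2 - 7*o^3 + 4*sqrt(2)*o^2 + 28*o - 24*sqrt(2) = (o - 2)*(o - 6*sqrt(2))*(o - sqrt(2))*(sqrt(2)*o/2 + sqrt(2))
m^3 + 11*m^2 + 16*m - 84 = (m - 2)*(m + 6)*(m + 7)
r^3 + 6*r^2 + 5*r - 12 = (r - 1)*(r + 3)*(r + 4)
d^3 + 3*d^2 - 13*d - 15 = (d - 3)*(d + 1)*(d + 5)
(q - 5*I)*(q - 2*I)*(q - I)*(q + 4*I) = q^4 - 4*I*q^3 + 15*q^2 - 58*I*q - 40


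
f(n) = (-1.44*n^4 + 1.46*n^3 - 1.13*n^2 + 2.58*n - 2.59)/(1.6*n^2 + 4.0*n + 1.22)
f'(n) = (-3.2*n - 4.0)*(-1.44*n^4 + 1.46*n^3 - 1.13*n^2 + 2.58*n - 2.59)/(1.6*n^2 + 4.0*n + 1.22)^2 + (-5.76*n^3 + 4.38*n^2 - 2.26*n + 2.58)/(1.6*n^2 + 4.0*n + 1.22)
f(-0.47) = 13.94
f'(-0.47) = 96.53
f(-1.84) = 50.85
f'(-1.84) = -212.22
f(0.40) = -0.55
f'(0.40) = 1.59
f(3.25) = -3.75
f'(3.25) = -3.29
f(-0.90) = 7.23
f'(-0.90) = -3.93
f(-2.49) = -79.58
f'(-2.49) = -162.25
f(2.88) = -2.64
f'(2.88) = -2.70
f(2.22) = -1.19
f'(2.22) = -1.70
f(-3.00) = -48.77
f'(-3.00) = -19.01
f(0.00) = -2.12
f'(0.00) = 9.08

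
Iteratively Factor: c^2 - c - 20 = (c + 4)*(c - 5)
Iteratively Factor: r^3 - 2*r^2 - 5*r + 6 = (r - 3)*(r^2 + r - 2) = (r - 3)*(r - 1)*(r + 2)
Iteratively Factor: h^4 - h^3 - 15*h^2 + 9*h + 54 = (h - 3)*(h^3 + 2*h^2 - 9*h - 18) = (h - 3)*(h + 3)*(h^2 - h - 6) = (h - 3)^2*(h + 3)*(h + 2)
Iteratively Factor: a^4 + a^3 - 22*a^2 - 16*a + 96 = (a - 4)*(a^3 + 5*a^2 - 2*a - 24) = (a - 4)*(a - 2)*(a^2 + 7*a + 12) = (a - 4)*(a - 2)*(a + 4)*(a + 3)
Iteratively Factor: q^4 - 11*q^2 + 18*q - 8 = (q - 1)*(q^3 + q^2 - 10*q + 8) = (q - 1)*(q + 4)*(q^2 - 3*q + 2) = (q - 2)*(q - 1)*(q + 4)*(q - 1)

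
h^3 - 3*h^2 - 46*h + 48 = (h - 8)*(h - 1)*(h + 6)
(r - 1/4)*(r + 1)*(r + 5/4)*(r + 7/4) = r^4 + 15*r^3/4 + 67*r^2/16 + 57*r/64 - 35/64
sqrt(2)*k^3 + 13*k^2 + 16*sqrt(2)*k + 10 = (k + sqrt(2))*(k + 5*sqrt(2))*(sqrt(2)*k + 1)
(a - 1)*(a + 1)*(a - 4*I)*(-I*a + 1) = -I*a^4 - 3*a^3 - 3*I*a^2 + 3*a + 4*I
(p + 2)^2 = p^2 + 4*p + 4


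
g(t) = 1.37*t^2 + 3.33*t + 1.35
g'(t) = 2.74*t + 3.33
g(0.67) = 4.20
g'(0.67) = 5.17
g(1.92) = 12.79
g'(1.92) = 8.59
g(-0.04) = 1.22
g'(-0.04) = 3.22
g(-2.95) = 3.45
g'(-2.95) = -4.75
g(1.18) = 7.19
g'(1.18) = 6.56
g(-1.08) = -0.65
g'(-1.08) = 0.37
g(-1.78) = -0.24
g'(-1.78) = -1.55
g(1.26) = 7.72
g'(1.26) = 6.78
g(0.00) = 1.35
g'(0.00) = 3.33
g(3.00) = 23.67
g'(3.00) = 11.55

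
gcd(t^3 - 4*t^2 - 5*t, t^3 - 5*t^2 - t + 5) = t^2 - 4*t - 5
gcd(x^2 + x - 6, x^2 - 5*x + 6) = x - 2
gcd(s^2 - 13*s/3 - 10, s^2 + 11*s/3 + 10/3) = s + 5/3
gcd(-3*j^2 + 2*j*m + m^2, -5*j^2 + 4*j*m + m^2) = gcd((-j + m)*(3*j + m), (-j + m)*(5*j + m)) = j - m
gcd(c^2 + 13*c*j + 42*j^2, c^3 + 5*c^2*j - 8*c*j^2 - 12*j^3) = c + 6*j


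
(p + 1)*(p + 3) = p^2 + 4*p + 3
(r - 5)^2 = r^2 - 10*r + 25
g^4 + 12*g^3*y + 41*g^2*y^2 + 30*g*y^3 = g*(g + y)*(g + 5*y)*(g + 6*y)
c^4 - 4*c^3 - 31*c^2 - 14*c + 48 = (c - 8)*(c - 1)*(c + 2)*(c + 3)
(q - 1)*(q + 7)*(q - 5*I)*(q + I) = q^4 + 6*q^3 - 4*I*q^3 - 2*q^2 - 24*I*q^2 + 30*q + 28*I*q - 35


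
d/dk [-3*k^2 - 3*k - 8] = -6*k - 3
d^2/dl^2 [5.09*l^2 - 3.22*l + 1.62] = 10.1800000000000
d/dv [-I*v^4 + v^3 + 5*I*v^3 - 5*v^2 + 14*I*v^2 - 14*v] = -4*I*v^3 + v^2*(3 + 15*I) - v*(10 - 28*I) - 14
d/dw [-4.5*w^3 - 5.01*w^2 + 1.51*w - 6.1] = -13.5*w^2 - 10.02*w + 1.51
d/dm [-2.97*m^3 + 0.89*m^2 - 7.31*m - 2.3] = -8.91*m^2 + 1.78*m - 7.31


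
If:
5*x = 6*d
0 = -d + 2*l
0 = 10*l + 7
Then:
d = -7/5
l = -7/10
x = -42/25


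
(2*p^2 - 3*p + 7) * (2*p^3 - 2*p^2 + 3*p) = 4*p^5 - 10*p^4 + 26*p^3 - 23*p^2 + 21*p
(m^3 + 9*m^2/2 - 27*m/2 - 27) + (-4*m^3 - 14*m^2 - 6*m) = -3*m^3 - 19*m^2/2 - 39*m/2 - 27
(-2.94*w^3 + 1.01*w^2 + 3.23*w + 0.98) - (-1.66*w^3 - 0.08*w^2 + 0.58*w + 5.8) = -1.28*w^3 + 1.09*w^2 + 2.65*w - 4.82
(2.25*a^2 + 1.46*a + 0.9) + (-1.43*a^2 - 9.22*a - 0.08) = 0.82*a^2 - 7.76*a + 0.82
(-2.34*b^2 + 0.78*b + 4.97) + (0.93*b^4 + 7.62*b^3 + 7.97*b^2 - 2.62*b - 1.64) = 0.93*b^4 + 7.62*b^3 + 5.63*b^2 - 1.84*b + 3.33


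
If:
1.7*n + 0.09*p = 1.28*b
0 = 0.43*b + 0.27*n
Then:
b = 0.0225710570313951*p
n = -0.0359464982351848*p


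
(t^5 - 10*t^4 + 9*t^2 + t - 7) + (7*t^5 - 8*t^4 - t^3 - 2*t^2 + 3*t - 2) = 8*t^5 - 18*t^4 - t^3 + 7*t^2 + 4*t - 9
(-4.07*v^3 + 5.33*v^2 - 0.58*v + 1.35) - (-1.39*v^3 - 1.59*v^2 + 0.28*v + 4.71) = -2.68*v^3 + 6.92*v^2 - 0.86*v - 3.36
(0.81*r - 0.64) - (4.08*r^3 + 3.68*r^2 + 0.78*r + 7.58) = -4.08*r^3 - 3.68*r^2 + 0.03*r - 8.22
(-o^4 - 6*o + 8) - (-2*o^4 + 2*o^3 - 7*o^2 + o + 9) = o^4 - 2*o^3 + 7*o^2 - 7*o - 1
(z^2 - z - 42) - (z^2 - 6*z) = 5*z - 42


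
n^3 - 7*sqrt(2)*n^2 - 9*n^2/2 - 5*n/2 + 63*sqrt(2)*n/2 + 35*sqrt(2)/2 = (n - 5)*(n + 1/2)*(n - 7*sqrt(2))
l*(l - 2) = l^2 - 2*l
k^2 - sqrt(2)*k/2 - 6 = (k - 2*sqrt(2))*(k + 3*sqrt(2)/2)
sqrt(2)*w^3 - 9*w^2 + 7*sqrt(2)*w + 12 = (w - 3*sqrt(2))*(w - 2*sqrt(2))*(sqrt(2)*w + 1)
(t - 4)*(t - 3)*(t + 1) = t^3 - 6*t^2 + 5*t + 12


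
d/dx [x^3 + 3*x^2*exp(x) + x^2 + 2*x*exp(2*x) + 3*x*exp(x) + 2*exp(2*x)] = 3*x^2*exp(x) + 3*x^2 + 4*x*exp(2*x) + 9*x*exp(x) + 2*x + 6*exp(2*x) + 3*exp(x)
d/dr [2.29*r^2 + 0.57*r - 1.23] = 4.58*r + 0.57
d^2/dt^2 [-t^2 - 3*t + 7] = -2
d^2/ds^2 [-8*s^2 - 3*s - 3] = -16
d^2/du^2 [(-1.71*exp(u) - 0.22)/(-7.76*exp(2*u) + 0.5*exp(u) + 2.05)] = (102.972096*exp(4*u) + 59.626288*exp(3*u) + 160.65528*exp(2*u) + 12.30129*exp(u) + 6.960775)*exp(u)/(467.288576*exp(6*u) - 90.3264*exp(5*u) - 364.51824*exp(4*u) + 47.599*exp(3*u) + 96.2967*exp(2*u) - 6.30375*exp(u) - 8.615125)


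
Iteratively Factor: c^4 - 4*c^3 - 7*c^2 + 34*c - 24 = (c - 2)*(c^3 - 2*c^2 - 11*c + 12) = (c - 2)*(c + 3)*(c^2 - 5*c + 4) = (c - 2)*(c - 1)*(c + 3)*(c - 4)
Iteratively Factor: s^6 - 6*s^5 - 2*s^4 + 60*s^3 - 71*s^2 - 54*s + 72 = (s + 1)*(s^5 - 7*s^4 + 5*s^3 + 55*s^2 - 126*s + 72) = (s - 3)*(s + 1)*(s^4 - 4*s^3 - 7*s^2 + 34*s - 24) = (s - 4)*(s - 3)*(s + 1)*(s^3 - 7*s + 6) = (s - 4)*(s - 3)*(s + 1)*(s + 3)*(s^2 - 3*s + 2) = (s - 4)*(s - 3)*(s - 2)*(s + 1)*(s + 3)*(s - 1)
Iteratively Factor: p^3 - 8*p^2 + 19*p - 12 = (p - 3)*(p^2 - 5*p + 4) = (p - 4)*(p - 3)*(p - 1)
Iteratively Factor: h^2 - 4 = (h + 2)*(h - 2)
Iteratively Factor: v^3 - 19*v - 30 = (v + 2)*(v^2 - 2*v - 15) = (v - 5)*(v + 2)*(v + 3)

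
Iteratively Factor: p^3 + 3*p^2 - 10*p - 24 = (p + 4)*(p^2 - p - 6) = (p + 2)*(p + 4)*(p - 3)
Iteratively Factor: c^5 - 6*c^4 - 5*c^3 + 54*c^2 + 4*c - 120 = (c + 2)*(c^4 - 8*c^3 + 11*c^2 + 32*c - 60) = (c + 2)^2*(c^3 - 10*c^2 + 31*c - 30) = (c - 2)*(c + 2)^2*(c^2 - 8*c + 15) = (c - 5)*(c - 2)*(c + 2)^2*(c - 3)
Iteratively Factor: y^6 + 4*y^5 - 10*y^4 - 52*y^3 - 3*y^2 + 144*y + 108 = (y - 2)*(y^5 + 6*y^4 + 2*y^3 - 48*y^2 - 99*y - 54) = (y - 2)*(y + 3)*(y^4 + 3*y^3 - 7*y^2 - 27*y - 18) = (y - 2)*(y + 2)*(y + 3)*(y^3 + y^2 - 9*y - 9) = (y - 3)*(y - 2)*(y + 2)*(y + 3)*(y^2 + 4*y + 3) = (y - 3)*(y - 2)*(y + 2)*(y + 3)^2*(y + 1)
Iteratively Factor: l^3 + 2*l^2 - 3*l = (l - 1)*(l^2 + 3*l) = (l - 1)*(l + 3)*(l)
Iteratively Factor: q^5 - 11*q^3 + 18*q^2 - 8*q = (q - 2)*(q^4 + 2*q^3 - 7*q^2 + 4*q) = (q - 2)*(q - 1)*(q^3 + 3*q^2 - 4*q) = q*(q - 2)*(q - 1)*(q^2 + 3*q - 4) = q*(q - 2)*(q - 1)^2*(q + 4)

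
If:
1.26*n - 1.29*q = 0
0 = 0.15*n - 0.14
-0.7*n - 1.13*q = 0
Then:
No Solution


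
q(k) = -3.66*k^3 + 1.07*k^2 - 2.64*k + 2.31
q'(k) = -10.98*k^2 + 2.14*k - 2.64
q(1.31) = -7.54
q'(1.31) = -18.68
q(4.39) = -298.31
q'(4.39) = -204.85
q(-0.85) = 7.57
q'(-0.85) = -12.39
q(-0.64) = 5.40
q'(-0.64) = -8.51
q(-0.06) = 2.47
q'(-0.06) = -2.81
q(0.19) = 1.82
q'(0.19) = -2.63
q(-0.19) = 2.88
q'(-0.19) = -3.44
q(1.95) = -25.91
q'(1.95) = -40.22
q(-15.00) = 12635.16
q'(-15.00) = -2505.24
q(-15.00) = 12635.16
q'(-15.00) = -2505.24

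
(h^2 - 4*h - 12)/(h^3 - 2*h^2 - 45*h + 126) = (h + 2)/(h^2 + 4*h - 21)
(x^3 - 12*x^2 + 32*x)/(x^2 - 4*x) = x - 8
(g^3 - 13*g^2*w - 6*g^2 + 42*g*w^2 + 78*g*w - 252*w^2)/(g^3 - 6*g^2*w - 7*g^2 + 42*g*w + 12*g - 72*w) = (g^2 - 7*g*w - 6*g + 42*w)/(g^2 - 7*g + 12)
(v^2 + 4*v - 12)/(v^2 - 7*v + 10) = (v + 6)/(v - 5)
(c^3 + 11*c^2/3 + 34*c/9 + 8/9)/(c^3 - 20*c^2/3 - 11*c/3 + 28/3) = (3*c^2 + 7*c + 2)/(3*(c^2 - 8*c + 7))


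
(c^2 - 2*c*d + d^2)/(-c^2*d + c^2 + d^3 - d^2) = (-c + d)/(c*d - c + d^2 - d)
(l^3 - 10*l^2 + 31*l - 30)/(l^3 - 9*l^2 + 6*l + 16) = (l^2 - 8*l + 15)/(l^2 - 7*l - 8)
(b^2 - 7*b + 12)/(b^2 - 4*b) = (b - 3)/b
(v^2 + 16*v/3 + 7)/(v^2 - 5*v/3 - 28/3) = (v + 3)/(v - 4)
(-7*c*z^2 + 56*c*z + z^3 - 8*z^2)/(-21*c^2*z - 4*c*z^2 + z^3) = (z - 8)/(3*c + z)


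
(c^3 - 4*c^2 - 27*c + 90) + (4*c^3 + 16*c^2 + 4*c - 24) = 5*c^3 + 12*c^2 - 23*c + 66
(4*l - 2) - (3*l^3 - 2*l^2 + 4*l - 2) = -3*l^3 + 2*l^2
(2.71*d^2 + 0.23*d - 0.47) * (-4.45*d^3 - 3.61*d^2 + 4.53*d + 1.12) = -12.0595*d^5 - 10.8066*d^4 + 13.5375*d^3 + 5.7738*d^2 - 1.8715*d - 0.5264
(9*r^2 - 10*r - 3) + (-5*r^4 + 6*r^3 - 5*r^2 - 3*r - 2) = -5*r^4 + 6*r^3 + 4*r^2 - 13*r - 5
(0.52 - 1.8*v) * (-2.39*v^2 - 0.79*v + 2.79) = 4.302*v^3 + 0.1792*v^2 - 5.4328*v + 1.4508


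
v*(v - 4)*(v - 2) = v^3 - 6*v^2 + 8*v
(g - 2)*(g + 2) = g^2 - 4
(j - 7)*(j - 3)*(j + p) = j^3 + j^2*p - 10*j^2 - 10*j*p + 21*j + 21*p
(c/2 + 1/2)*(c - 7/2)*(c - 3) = c^3/2 - 11*c^2/4 + 2*c + 21/4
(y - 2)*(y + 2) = y^2 - 4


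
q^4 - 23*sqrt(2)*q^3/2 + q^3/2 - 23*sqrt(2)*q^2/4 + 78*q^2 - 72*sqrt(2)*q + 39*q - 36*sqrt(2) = (q + 1/2)*(q - 6*sqrt(2))*(q - 4*sqrt(2))*(q - 3*sqrt(2)/2)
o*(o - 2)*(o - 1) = o^3 - 3*o^2 + 2*o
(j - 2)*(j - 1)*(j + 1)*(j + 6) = j^4 + 4*j^3 - 13*j^2 - 4*j + 12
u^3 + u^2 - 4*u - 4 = (u - 2)*(u + 1)*(u + 2)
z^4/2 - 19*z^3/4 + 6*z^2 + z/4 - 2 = (z/2 + 1/4)*(z - 8)*(z - 1)^2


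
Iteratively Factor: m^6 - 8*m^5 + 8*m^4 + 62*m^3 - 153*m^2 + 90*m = (m)*(m^5 - 8*m^4 + 8*m^3 + 62*m^2 - 153*m + 90) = m*(m - 5)*(m^4 - 3*m^3 - 7*m^2 + 27*m - 18) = m*(m - 5)*(m - 3)*(m^3 - 7*m + 6) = m*(m - 5)*(m - 3)*(m - 2)*(m^2 + 2*m - 3) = m*(m - 5)*(m - 3)*(m - 2)*(m + 3)*(m - 1)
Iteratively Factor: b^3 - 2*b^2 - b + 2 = (b + 1)*(b^2 - 3*b + 2) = (b - 2)*(b + 1)*(b - 1)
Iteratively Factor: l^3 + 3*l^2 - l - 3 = (l - 1)*(l^2 + 4*l + 3) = (l - 1)*(l + 3)*(l + 1)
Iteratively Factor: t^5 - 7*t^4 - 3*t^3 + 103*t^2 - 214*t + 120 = (t - 3)*(t^4 - 4*t^3 - 15*t^2 + 58*t - 40) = (t - 3)*(t + 4)*(t^3 - 8*t^2 + 17*t - 10) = (t - 3)*(t - 2)*(t + 4)*(t^2 - 6*t + 5) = (t - 3)*(t - 2)*(t - 1)*(t + 4)*(t - 5)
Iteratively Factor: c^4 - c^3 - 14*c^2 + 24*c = (c + 4)*(c^3 - 5*c^2 + 6*c) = (c - 3)*(c + 4)*(c^2 - 2*c) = c*(c - 3)*(c + 4)*(c - 2)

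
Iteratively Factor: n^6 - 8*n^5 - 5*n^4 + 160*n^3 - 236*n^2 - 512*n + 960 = (n - 3)*(n^5 - 5*n^4 - 20*n^3 + 100*n^2 + 64*n - 320) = (n - 3)*(n + 4)*(n^4 - 9*n^3 + 16*n^2 + 36*n - 80) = (n - 5)*(n - 3)*(n + 4)*(n^3 - 4*n^2 - 4*n + 16) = (n - 5)*(n - 4)*(n - 3)*(n + 4)*(n^2 - 4) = (n - 5)*(n - 4)*(n - 3)*(n - 2)*(n + 4)*(n + 2)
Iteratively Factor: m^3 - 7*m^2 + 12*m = (m - 4)*(m^2 - 3*m) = (m - 4)*(m - 3)*(m)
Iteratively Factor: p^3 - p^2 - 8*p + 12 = (p + 3)*(p^2 - 4*p + 4) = (p - 2)*(p + 3)*(p - 2)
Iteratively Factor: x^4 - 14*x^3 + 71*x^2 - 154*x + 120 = (x - 2)*(x^3 - 12*x^2 + 47*x - 60) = (x - 5)*(x - 2)*(x^2 - 7*x + 12) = (x - 5)*(x - 3)*(x - 2)*(x - 4)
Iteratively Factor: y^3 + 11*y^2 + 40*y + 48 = (y + 3)*(y^2 + 8*y + 16) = (y + 3)*(y + 4)*(y + 4)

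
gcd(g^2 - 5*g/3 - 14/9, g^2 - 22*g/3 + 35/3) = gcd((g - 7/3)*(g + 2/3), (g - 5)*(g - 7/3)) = g - 7/3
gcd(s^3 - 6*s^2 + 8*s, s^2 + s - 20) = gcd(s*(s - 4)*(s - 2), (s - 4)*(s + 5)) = s - 4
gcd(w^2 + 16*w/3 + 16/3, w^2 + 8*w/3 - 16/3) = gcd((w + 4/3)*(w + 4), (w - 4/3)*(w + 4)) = w + 4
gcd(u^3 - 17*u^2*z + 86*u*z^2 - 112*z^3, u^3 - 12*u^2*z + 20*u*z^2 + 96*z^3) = -u + 8*z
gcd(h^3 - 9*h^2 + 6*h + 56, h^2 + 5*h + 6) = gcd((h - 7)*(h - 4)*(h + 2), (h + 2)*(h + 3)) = h + 2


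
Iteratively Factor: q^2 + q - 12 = (q - 3)*(q + 4)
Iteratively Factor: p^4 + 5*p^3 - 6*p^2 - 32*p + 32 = (p + 4)*(p^3 + p^2 - 10*p + 8) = (p - 2)*(p + 4)*(p^2 + 3*p - 4) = (p - 2)*(p + 4)^2*(p - 1)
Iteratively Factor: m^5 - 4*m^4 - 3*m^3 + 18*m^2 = (m)*(m^4 - 4*m^3 - 3*m^2 + 18*m) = m*(m - 3)*(m^3 - m^2 - 6*m) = m^2*(m - 3)*(m^2 - m - 6) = m^2*(m - 3)*(m + 2)*(m - 3)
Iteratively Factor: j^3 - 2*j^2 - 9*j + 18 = (j - 2)*(j^2 - 9) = (j - 3)*(j - 2)*(j + 3)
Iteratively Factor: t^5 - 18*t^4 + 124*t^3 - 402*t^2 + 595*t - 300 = (t - 1)*(t^4 - 17*t^3 + 107*t^2 - 295*t + 300) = (t - 5)*(t - 1)*(t^3 - 12*t^2 + 47*t - 60) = (t - 5)^2*(t - 1)*(t^2 - 7*t + 12) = (t - 5)^2*(t - 3)*(t - 1)*(t - 4)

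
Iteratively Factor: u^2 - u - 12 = (u - 4)*(u + 3)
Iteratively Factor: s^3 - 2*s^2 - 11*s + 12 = (s - 4)*(s^2 + 2*s - 3) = (s - 4)*(s - 1)*(s + 3)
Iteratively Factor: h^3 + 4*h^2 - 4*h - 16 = (h + 2)*(h^2 + 2*h - 8) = (h + 2)*(h + 4)*(h - 2)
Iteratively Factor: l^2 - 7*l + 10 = (l - 5)*(l - 2)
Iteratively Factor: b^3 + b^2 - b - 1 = (b + 1)*(b^2 - 1) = (b - 1)*(b + 1)*(b + 1)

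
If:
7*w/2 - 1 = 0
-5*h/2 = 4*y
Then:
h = -8*y/5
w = 2/7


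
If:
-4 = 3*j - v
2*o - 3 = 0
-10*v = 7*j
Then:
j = -40/37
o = 3/2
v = 28/37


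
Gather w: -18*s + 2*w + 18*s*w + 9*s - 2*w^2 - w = -9*s - 2*w^2 + w*(18*s + 1)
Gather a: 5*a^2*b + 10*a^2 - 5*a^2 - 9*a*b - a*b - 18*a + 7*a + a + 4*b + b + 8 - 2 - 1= a^2*(5*b + 5) + a*(-10*b - 10) + 5*b + 5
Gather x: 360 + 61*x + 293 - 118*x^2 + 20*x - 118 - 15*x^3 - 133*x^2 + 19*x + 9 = -15*x^3 - 251*x^2 + 100*x + 544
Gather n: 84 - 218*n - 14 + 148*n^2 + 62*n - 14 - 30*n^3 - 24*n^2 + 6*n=-30*n^3 + 124*n^2 - 150*n + 56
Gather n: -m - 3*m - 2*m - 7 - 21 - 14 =-6*m - 42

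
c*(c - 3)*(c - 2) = c^3 - 5*c^2 + 6*c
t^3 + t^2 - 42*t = t*(t - 6)*(t + 7)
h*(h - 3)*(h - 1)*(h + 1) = h^4 - 3*h^3 - h^2 + 3*h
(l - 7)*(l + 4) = l^2 - 3*l - 28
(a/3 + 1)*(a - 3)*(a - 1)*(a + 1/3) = a^4/3 - 2*a^3/9 - 28*a^2/9 + 2*a + 1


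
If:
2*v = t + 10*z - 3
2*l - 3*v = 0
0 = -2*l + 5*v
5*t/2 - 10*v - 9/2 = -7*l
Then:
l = 0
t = 9/5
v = 0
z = 3/25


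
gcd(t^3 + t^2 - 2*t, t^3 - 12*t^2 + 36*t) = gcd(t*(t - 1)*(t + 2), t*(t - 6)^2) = t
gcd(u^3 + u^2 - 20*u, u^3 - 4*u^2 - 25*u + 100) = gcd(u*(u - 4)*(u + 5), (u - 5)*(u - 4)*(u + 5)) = u^2 + u - 20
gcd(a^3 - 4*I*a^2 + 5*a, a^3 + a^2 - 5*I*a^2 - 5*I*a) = a^2 - 5*I*a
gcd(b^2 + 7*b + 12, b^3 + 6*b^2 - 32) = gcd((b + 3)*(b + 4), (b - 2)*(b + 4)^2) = b + 4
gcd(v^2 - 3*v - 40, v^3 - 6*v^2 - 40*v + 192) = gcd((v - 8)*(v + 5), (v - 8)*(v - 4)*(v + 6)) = v - 8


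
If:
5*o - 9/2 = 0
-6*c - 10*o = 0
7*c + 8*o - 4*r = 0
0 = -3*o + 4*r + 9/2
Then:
No Solution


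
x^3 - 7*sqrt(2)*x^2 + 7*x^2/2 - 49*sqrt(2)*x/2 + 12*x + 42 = (x + 7/2)*(x - 6*sqrt(2))*(x - sqrt(2))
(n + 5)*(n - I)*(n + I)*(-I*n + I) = -I*n^4 - 4*I*n^3 + 4*I*n^2 - 4*I*n + 5*I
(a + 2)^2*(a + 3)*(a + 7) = a^4 + 14*a^3 + 65*a^2 + 124*a + 84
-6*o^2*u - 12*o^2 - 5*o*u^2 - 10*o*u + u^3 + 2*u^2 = (-6*o + u)*(o + u)*(u + 2)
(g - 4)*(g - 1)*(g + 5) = g^3 - 21*g + 20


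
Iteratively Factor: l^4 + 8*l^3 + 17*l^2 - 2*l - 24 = (l + 3)*(l^3 + 5*l^2 + 2*l - 8) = (l - 1)*(l + 3)*(l^2 + 6*l + 8) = (l - 1)*(l + 2)*(l + 3)*(l + 4)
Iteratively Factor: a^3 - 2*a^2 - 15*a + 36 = (a - 3)*(a^2 + a - 12) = (a - 3)^2*(a + 4)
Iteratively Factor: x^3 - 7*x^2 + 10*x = (x - 5)*(x^2 - 2*x) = x*(x - 5)*(x - 2)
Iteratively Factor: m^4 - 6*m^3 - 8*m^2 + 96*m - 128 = (m - 4)*(m^3 - 2*m^2 - 16*m + 32) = (m - 4)^2*(m^2 + 2*m - 8) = (m - 4)^2*(m + 4)*(m - 2)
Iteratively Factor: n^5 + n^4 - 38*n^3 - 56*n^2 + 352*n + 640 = (n + 4)*(n^4 - 3*n^3 - 26*n^2 + 48*n + 160) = (n - 5)*(n + 4)*(n^3 + 2*n^2 - 16*n - 32) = (n - 5)*(n - 4)*(n + 4)*(n^2 + 6*n + 8) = (n - 5)*(n - 4)*(n + 2)*(n + 4)*(n + 4)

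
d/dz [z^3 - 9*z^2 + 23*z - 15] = 3*z^2 - 18*z + 23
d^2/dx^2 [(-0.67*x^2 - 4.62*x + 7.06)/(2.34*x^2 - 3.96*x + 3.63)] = (3.5527136788005e-15*x^4 - 63.01152*x^3 + 266.0931*x^2 - 157.06548*x - 48.99411)/(12.812904*x^6 - 65.050128*x^5 + 169.714116*x^4 - 263.921328*x^3 + 263.274462*x^2 - 156.541572*x + 47.832147)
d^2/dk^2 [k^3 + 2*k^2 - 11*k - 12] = 6*k + 4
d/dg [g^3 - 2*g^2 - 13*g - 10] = 3*g^2 - 4*g - 13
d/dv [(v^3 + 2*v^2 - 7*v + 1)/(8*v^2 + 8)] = (v^4 + 10*v^2 + 2*v - 7)/(8*(v^4 + 2*v^2 + 1))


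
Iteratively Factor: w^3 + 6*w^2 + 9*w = (w)*(w^2 + 6*w + 9) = w*(w + 3)*(w + 3)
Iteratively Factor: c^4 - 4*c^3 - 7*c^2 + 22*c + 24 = (c - 4)*(c^3 - 7*c - 6) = (c - 4)*(c - 3)*(c^2 + 3*c + 2) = (c - 4)*(c - 3)*(c + 1)*(c + 2)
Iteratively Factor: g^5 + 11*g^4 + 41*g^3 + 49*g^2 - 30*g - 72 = (g + 2)*(g^4 + 9*g^3 + 23*g^2 + 3*g - 36) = (g + 2)*(g + 3)*(g^3 + 6*g^2 + 5*g - 12) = (g - 1)*(g + 2)*(g + 3)*(g^2 + 7*g + 12) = (g - 1)*(g + 2)*(g + 3)*(g + 4)*(g + 3)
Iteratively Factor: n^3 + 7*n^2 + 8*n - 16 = (n - 1)*(n^2 + 8*n + 16) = (n - 1)*(n + 4)*(n + 4)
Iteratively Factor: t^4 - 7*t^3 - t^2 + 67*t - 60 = (t - 5)*(t^3 - 2*t^2 - 11*t + 12) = (t - 5)*(t + 3)*(t^2 - 5*t + 4) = (t - 5)*(t - 1)*(t + 3)*(t - 4)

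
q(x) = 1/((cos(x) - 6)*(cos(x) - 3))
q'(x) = sin(x)/((cos(x) - 6)*(cos(x) - 3)^2) + sin(x)/((cos(x) - 6)^2*(cos(x) - 3))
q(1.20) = 0.07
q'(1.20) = -0.03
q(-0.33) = 0.10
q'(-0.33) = 0.02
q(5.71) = 0.09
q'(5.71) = 0.03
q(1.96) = 0.05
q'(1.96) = -0.02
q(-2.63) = 0.04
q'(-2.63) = 0.01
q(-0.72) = 0.08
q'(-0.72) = 0.04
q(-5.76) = 0.09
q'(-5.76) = -0.03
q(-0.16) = 0.10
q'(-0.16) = 0.01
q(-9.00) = 0.04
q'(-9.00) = 0.01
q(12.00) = 0.09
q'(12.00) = 0.03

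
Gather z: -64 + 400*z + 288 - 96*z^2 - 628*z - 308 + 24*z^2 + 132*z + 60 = -72*z^2 - 96*z - 24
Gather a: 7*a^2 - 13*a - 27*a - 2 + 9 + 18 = 7*a^2 - 40*a + 25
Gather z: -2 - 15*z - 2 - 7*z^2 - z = -7*z^2 - 16*z - 4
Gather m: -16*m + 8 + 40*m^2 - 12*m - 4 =40*m^2 - 28*m + 4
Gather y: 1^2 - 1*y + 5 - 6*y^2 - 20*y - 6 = -6*y^2 - 21*y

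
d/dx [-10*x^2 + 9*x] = 9 - 20*x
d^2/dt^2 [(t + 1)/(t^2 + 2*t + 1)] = 2/(t^3 + 3*t^2 + 3*t + 1)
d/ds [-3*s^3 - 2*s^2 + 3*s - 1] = -9*s^2 - 4*s + 3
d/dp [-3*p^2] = -6*p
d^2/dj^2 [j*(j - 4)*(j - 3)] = 6*j - 14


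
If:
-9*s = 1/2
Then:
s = -1/18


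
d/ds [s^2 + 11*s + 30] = 2*s + 11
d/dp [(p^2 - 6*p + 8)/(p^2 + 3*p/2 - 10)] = 6*(5*p^2 - 24*p + 32)/(4*p^4 + 12*p^3 - 71*p^2 - 120*p + 400)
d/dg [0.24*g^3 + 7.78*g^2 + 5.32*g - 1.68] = 0.72*g^2 + 15.56*g + 5.32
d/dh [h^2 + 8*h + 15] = 2*h + 8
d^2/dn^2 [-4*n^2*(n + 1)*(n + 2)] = -48*n^2 - 72*n - 16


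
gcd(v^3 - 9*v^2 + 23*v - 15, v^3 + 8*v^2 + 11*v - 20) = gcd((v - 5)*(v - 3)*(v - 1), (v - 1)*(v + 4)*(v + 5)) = v - 1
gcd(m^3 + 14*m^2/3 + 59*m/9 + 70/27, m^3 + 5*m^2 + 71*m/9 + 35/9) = m^2 + 4*m + 35/9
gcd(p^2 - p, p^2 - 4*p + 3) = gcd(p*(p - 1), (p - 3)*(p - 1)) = p - 1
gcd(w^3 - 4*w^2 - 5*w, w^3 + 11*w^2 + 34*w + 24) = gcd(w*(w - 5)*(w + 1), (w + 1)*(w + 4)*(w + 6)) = w + 1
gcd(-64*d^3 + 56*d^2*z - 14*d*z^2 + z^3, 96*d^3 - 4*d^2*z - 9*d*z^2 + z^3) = 32*d^2 - 12*d*z + z^2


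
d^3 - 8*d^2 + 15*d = d*(d - 5)*(d - 3)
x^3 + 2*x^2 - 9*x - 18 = (x - 3)*(x + 2)*(x + 3)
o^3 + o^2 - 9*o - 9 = (o - 3)*(o + 1)*(o + 3)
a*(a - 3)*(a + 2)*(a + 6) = a^4 + 5*a^3 - 12*a^2 - 36*a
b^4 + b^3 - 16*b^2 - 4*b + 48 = (b - 3)*(b - 2)*(b + 2)*(b + 4)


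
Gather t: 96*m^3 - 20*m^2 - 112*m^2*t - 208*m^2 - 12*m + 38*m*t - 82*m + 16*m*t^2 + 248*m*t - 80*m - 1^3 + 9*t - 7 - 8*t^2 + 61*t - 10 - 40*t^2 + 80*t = 96*m^3 - 228*m^2 - 174*m + t^2*(16*m - 48) + t*(-112*m^2 + 286*m + 150) - 18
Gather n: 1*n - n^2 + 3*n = -n^2 + 4*n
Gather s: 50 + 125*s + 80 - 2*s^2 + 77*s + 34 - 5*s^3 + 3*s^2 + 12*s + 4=-5*s^3 + s^2 + 214*s + 168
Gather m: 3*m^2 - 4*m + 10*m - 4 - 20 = 3*m^2 + 6*m - 24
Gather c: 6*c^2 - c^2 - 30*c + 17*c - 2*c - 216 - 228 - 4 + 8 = 5*c^2 - 15*c - 440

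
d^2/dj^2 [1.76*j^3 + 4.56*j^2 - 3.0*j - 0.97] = 10.56*j + 9.12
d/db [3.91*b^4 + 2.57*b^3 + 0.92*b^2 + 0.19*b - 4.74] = 15.64*b^3 + 7.71*b^2 + 1.84*b + 0.19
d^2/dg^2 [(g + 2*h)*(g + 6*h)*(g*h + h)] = 2*h*(3*g + 8*h + 1)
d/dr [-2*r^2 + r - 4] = 1 - 4*r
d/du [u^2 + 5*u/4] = 2*u + 5/4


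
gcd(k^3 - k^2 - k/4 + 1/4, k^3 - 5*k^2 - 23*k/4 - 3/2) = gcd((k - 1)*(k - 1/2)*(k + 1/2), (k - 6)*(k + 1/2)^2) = k + 1/2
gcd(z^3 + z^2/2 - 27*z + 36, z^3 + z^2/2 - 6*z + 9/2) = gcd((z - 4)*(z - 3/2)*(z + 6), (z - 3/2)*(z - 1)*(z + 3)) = z - 3/2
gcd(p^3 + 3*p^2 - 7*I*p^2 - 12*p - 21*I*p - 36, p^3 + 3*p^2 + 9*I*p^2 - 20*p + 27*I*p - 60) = p + 3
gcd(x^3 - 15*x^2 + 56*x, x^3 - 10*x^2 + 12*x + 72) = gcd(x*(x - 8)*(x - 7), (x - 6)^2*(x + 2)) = 1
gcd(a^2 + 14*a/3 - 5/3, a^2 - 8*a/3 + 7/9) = a - 1/3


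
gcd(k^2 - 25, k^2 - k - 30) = k + 5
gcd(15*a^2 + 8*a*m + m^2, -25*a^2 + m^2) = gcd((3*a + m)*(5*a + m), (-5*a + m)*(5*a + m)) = 5*a + m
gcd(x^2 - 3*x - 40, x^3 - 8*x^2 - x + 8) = x - 8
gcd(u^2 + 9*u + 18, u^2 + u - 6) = u + 3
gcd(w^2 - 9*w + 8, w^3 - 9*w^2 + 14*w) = 1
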